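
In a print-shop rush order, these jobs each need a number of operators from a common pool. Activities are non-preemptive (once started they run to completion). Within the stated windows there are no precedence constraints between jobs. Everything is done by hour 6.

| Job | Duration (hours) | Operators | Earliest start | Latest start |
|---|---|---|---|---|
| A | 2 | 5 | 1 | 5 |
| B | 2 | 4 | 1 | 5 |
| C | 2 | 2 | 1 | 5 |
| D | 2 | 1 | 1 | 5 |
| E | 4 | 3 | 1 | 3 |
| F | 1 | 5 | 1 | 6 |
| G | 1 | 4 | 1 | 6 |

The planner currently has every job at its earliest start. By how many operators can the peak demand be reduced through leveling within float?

Early-start peak: h1:24  h2:15  h3:3  h4:3  h5:0  h6:0 ⇒ 24.
Leveled (A@1, B@3, C@1, D@1, E@3, F@5, G@6): h1:8  h2:8  h3:7  h4:7  h5:8  h6:7 ⇒ 8.
Reduction 24 − 8 = 16.

16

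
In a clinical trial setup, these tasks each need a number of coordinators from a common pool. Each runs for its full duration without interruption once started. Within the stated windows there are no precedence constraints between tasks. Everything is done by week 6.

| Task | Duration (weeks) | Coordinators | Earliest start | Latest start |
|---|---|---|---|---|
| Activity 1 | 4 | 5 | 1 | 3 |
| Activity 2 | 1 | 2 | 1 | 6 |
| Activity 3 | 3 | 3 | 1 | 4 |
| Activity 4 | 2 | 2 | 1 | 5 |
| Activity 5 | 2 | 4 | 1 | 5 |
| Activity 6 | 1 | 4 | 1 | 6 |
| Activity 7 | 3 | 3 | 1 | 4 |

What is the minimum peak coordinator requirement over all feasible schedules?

11

Early-start (Activity 1@1, Activity 2@1, Activity 3@1, Activity 4@1, Activity 5@1, Activity 6@1, Activity 7@1) gives peak 23: w1:23  w2:17  w3:11  w4:5  w5:0  w6:0.
Shift Activity 4→2, Activity 5→5, Activity 6→5, Activity 7→4.
Schedule Activity 1@1, Activity 2@1, Activity 3@1, Activity 4@2, Activity 5@5, Activity 6@5, Activity 7@4: w1:10  w2:10  w3:10  w4:8  w5:11  w6:7 — peak 11.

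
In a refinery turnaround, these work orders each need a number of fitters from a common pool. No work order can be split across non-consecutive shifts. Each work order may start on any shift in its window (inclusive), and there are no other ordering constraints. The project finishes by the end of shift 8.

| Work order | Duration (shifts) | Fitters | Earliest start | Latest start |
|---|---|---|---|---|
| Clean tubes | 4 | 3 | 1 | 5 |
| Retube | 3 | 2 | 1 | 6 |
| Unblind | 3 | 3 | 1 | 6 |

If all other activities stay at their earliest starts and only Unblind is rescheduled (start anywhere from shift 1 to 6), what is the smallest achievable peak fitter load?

5

Unblind@1: s1:8  s2:8  s3:8  s4:3  s5:0  s6:0  s7:0  s8:0 → peak 8
Unblind@2: s1:5  s2:8  s3:8  s4:6  s5:0  s6:0  s7:0  s8:0 → peak 8
Unblind@3: s1:5  s2:5  s3:8  s4:6  s5:3  s6:0  s7:0  s8:0 → peak 8
Unblind@4: s1:5  s2:5  s3:5  s4:6  s5:3  s6:3  s7:0  s8:0 → peak 6
Unblind@5: s1:5  s2:5  s3:5  s4:3  s5:3  s6:3  s7:3  s8:0 → peak 5
Unblind@6: s1:5  s2:5  s3:5  s4:3  s5:0  s6:3  s7:3  s8:3 → peak 5
Best is Unblind@5, peak 5.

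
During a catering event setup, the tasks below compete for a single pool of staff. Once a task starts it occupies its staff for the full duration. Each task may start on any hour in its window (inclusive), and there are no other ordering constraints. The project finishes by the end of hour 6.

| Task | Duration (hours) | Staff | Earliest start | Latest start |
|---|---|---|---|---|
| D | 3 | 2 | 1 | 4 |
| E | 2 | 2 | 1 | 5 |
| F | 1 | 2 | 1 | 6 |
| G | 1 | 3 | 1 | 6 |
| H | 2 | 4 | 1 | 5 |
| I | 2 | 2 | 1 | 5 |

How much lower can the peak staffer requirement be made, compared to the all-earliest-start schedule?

Early-start peak: h1:15  h2:10  h3:2  h4:0  h5:0  h6:0 ⇒ 15.
Leveled (D@1, E@1, F@1, G@3, H@4, I@4): h1:6  h2:4  h3:5  h4:6  h5:6  h6:0 ⇒ 6.
Reduction 15 − 6 = 9.

9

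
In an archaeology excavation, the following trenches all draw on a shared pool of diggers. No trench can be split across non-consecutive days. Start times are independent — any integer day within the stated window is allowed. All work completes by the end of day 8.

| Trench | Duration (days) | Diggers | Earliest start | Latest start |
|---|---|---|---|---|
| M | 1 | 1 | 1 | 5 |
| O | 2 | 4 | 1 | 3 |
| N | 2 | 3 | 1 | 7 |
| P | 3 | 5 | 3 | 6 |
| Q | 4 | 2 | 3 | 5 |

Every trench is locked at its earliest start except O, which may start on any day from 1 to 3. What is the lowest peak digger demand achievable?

8

O@1: d1:8  d2:7  d3:7  d4:7  d5:7  d6:2  d7:0  d8:0 → peak 8
O@2: d1:4  d2:7  d3:11  d4:7  d5:7  d6:2  d7:0  d8:0 → peak 11
O@3: d1:4  d2:3  d3:11  d4:11  d5:7  d6:2  d7:0  d8:0 → peak 11
Best is O@1, peak 8.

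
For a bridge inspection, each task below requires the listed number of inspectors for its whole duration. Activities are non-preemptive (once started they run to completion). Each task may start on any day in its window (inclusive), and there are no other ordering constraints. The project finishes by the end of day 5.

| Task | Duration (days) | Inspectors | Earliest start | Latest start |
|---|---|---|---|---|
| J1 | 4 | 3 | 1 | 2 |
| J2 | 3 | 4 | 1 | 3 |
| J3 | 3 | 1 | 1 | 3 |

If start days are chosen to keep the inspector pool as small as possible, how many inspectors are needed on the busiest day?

Schedule J1@1, J2@1, J3@1: d1:8  d2:8  d3:8  d4:3  d5:0 — peak 8.
No arrangement of the 18 feasible schedules does better.

8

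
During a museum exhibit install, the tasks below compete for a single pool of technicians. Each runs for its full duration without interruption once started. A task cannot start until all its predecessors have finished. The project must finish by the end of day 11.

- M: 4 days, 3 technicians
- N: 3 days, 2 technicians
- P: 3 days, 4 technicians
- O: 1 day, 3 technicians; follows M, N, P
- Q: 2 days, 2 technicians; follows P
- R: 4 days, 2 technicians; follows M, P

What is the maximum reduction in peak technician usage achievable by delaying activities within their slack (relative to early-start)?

Early-start peak: d1:9  d2:9  d3:9  d4:5  d5:7  d6:2  d7:2  d8:2  d9:0  d10:0  d11:0 ⇒ 9.
Leveled (M@1, N@1, P@5, O@8, Q@9, R@8): d1:5  d2:5  d3:5  d4:3  d5:4  d6:4  d7:4  d8:5  d9:4  d10:4  d11:2 ⇒ 5.
Reduction 9 − 5 = 4.

4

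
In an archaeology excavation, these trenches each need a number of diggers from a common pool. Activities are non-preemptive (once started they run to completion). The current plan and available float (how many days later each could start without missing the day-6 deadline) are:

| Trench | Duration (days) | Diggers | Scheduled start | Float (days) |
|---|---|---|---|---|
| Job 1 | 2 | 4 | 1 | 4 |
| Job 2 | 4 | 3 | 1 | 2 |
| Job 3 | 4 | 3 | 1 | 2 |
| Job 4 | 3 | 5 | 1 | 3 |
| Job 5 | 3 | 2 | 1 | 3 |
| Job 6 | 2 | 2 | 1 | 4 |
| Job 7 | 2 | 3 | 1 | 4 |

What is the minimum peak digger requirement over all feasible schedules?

11

Early-start (Job 1@1, Job 2@1, Job 3@1, Job 4@1, Job 5@1, Job 6@1, Job 7@1) gives peak 22: d1:22  d2:22  d3:13  d4:6  d5:0  d6:0.
Shift Job 3→3, Job 4→4, Job 7→5.
Schedule Job 1@1, Job 2@1, Job 3@3, Job 4@4, Job 5@1, Job 6@1, Job 7@5: d1:11  d2:11  d3:8  d4:11  d5:11  d6:11 — peak 11.
Total digger-days = 63 over 6 days ⇒ peak ≥ ⌈63/6⌉ = 11, so 11 is optimal.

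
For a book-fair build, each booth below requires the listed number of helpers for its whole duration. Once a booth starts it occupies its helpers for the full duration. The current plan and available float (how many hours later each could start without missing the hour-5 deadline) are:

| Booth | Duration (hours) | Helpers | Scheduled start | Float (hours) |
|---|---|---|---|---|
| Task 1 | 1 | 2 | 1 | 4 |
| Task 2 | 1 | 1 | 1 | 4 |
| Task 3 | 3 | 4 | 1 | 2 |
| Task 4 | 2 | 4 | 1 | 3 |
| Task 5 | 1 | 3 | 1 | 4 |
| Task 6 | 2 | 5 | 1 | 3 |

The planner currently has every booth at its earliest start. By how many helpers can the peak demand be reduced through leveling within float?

11

Early-start peak: h1:19  h2:13  h3:4  h4:0  h5:0 ⇒ 19.
Leveled (Task 1@1, Task 2@1, Task 3@1, Task 4@2, Task 5@4, Task 6@4): h1:7  h2:8  h3:8  h4:8  h5:5 ⇒ 8.
Reduction 19 − 8 = 11.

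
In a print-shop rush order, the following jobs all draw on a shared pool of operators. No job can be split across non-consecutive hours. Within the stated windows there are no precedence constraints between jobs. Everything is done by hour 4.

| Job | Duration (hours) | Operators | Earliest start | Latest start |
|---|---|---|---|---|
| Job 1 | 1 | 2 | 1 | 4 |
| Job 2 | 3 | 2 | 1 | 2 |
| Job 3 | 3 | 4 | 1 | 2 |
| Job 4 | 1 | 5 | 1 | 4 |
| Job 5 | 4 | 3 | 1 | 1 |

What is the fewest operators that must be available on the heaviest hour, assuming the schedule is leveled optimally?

10

Early-start (Job 1@1, Job 2@1, Job 3@1, Job 4@1, Job 5@1) gives peak 16: h1:16  h2:9  h3:9  h4:3.
Shift Job 2→2, Job 4→4.
Schedule Job 1@1, Job 2@2, Job 3@1, Job 4@4, Job 5@1: h1:9  h2:9  h3:9  h4:10 — peak 10.
Total operator-hours = 37 over 4 hours ⇒ peak ≥ ⌈37/4⌉ = 10, so 10 is optimal.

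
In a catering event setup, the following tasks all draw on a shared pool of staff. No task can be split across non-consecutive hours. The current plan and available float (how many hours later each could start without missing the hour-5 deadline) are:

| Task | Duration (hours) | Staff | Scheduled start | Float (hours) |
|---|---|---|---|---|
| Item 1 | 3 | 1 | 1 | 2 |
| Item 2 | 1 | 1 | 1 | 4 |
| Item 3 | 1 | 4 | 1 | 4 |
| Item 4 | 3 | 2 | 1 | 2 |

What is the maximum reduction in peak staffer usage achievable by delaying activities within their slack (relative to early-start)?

Early-start peak: h1:8  h2:3  h3:3  h4:0  h5:0 ⇒ 8.
Leveled (Item 1@1, Item 2@1, Item 3@4, Item 4@1): h1:4  h2:3  h3:3  h4:4  h5:0 ⇒ 4.
Reduction 8 − 4 = 4.

4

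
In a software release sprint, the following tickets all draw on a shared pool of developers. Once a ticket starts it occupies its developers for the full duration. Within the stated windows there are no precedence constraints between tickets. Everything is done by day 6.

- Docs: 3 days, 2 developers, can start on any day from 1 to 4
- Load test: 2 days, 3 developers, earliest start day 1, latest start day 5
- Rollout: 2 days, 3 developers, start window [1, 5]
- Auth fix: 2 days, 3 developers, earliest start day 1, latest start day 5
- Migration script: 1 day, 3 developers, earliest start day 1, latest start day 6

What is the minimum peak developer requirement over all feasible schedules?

Early-start (Docs@1, Load test@1, Rollout@1, Auth fix@1, Migration script@1) gives peak 14: d1:14  d2:11  d3:2  d4:0  d5:0  d6:0.
Shift Rollout→3, Auth fix→4, Migration script→5.
Schedule Docs@1, Load test@1, Rollout@3, Auth fix@4, Migration script@5: d1:5  d2:5  d3:5  d4:6  d5:6  d6:0 — peak 6.

6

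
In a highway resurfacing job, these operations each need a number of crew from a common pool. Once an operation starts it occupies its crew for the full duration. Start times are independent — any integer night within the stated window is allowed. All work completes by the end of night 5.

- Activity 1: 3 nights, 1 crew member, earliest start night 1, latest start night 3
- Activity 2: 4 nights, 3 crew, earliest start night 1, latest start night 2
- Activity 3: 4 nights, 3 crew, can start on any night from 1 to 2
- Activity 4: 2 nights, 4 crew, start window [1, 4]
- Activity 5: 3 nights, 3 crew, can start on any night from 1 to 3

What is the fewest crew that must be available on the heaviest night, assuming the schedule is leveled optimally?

10

Early-start (Activity 1@1, Activity 2@1, Activity 3@1, Activity 4@1, Activity 5@1) gives peak 14: n1:14  n2:14  n3:10  n4:6  n5:0.
Shift Activity 4→4.
Schedule Activity 1@1, Activity 2@1, Activity 3@1, Activity 4@4, Activity 5@1: n1:10  n2:10  n3:10  n4:10  n5:4 — peak 10.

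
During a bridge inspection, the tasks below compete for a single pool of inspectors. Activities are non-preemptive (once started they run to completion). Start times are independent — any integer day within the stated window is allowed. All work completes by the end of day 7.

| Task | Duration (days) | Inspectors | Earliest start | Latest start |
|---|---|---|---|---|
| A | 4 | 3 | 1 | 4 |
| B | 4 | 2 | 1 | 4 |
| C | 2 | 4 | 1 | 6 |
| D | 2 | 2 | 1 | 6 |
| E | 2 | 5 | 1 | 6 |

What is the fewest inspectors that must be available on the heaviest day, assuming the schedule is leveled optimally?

7

Early-start (A@1, B@1, C@1, D@1, E@1) gives peak 16: d1:16  d2:16  d3:5  d4:5  d5:0  d6:0  d7:0.
Shift B→3, D→3, E→5.
Schedule A@1, B@3, C@1, D@3, E@5: d1:7  d2:7  d3:7  d4:7  d5:7  d6:7  d7:0 — peak 7.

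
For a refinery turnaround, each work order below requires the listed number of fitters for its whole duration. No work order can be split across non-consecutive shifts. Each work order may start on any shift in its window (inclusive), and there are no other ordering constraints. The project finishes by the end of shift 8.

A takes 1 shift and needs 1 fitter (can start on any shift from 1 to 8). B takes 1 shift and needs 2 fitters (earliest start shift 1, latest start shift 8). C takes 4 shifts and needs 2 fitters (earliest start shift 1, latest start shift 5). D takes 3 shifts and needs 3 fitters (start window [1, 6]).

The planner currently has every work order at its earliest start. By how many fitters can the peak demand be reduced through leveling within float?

5

Early-start peak: s1:8  s2:5  s3:5  s4:2  s5:0  s6:0  s7:0  s8:0 ⇒ 8.
Leveled (A@1, B@1, C@2, D@6): s1:3  s2:2  s3:2  s4:2  s5:2  s6:3  s7:3  s8:3 ⇒ 3.
Reduction 8 − 3 = 5.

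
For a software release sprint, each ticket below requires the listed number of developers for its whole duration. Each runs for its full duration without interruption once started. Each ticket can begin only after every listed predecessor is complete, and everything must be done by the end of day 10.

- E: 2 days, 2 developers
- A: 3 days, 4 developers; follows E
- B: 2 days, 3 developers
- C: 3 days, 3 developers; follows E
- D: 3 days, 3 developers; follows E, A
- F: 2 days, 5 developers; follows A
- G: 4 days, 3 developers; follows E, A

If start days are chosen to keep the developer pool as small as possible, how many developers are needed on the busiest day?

8

Early-start (E@1, A@3, B@1, C@3, D@6, F@6, G@6) gives peak 11: d1:5  d2:5  d3:7  d4:7  d5:7  d6:11  d7:11  d8:6  d9:3  d10:0.
Shift F→9.
Schedule E@1, A@3, B@1, C@3, D@6, F@9, G@6: d1:5  d2:5  d3:7  d4:7  d5:7  d6:6  d7:6  d8:6  d9:8  d10:5 — peak 8.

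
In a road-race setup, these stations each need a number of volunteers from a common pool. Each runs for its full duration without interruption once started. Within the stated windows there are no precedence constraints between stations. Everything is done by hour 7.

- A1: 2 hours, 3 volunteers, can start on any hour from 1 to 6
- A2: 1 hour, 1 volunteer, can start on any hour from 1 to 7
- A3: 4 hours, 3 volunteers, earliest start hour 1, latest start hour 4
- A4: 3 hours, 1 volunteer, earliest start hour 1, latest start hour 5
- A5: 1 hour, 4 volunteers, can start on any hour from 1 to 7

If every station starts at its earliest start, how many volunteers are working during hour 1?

12

At early start, hour 1 has: A1, A2, A3, A4, A5.
Demand: 3 + 1 + 3 + 1 + 4 = 12.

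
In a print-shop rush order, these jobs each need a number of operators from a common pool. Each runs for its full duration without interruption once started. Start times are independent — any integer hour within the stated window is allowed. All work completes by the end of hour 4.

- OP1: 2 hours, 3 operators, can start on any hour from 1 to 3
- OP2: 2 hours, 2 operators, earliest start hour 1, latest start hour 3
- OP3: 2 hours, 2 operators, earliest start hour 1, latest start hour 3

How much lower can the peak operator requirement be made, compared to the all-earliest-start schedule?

Early-start peak: h1:7  h2:7  h3:0  h4:0 ⇒ 7.
Leveled (OP1@1, OP2@3, OP3@3): h1:3  h2:3  h3:4  h4:4 ⇒ 4.
Reduction 7 − 4 = 3.

3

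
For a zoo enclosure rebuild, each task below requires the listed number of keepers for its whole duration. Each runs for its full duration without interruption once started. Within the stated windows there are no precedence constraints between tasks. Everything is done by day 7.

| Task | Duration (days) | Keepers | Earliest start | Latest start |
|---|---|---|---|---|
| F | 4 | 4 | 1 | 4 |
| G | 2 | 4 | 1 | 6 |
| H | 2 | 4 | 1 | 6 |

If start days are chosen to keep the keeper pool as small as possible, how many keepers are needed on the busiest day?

8

Early-start (F@1, G@1, H@1) gives peak 12: d1:12  d2:12  d3:4  d4:4  d5:0  d6:0  d7:0.
Shift H→3.
Schedule F@1, G@1, H@3: d1:8  d2:8  d3:8  d4:8  d5:0  d6:0  d7:0 — peak 8.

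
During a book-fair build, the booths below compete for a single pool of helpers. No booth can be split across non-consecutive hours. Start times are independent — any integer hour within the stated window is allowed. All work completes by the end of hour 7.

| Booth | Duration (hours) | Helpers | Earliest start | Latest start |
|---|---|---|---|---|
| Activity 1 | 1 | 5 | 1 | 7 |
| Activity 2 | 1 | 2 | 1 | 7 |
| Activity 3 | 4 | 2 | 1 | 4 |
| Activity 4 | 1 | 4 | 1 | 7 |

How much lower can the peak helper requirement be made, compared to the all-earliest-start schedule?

8

Early-start peak: h1:13  h2:2  h3:2  h4:2  h5:0  h6:0  h7:0 ⇒ 13.
Leveled (Activity 1@1, Activity 2@2, Activity 3@2, Activity 4@6): h1:5  h2:4  h3:2  h4:2  h5:2  h6:4  h7:0 ⇒ 5.
Reduction 13 − 5 = 8.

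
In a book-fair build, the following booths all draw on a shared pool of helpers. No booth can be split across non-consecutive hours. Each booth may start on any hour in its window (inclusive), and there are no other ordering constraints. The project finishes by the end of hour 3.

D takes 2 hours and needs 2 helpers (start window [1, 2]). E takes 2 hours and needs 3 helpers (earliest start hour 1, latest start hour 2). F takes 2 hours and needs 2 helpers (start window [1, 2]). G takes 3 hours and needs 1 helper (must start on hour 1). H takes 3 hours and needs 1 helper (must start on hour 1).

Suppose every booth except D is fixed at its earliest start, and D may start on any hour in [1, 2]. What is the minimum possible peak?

D@1: h1:9  h2:9  h3:2 → peak 9
D@2: h1:7  h2:9  h3:4 → peak 9
Best is D@1, peak 9.

9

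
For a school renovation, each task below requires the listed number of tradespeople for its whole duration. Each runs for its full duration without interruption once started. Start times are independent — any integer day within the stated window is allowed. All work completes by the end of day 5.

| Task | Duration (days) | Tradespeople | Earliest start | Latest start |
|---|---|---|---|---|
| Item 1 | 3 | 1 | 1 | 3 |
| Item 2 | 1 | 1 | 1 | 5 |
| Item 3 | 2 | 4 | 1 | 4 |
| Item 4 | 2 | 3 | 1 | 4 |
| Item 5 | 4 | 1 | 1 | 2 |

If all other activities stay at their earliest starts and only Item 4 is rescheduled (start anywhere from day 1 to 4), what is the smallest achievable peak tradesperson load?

7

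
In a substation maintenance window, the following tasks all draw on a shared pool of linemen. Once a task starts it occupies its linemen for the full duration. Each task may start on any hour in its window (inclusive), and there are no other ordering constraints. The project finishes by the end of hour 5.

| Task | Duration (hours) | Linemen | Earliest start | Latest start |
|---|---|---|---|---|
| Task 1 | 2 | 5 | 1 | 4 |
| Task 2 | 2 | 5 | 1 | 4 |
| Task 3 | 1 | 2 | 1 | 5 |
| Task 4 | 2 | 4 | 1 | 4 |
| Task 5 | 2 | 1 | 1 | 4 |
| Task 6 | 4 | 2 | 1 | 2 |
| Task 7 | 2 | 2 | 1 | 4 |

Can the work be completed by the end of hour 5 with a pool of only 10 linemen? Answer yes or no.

no

The minimum achievable peak is 11; 10 < 11, so no feasible schedule stays within the cap.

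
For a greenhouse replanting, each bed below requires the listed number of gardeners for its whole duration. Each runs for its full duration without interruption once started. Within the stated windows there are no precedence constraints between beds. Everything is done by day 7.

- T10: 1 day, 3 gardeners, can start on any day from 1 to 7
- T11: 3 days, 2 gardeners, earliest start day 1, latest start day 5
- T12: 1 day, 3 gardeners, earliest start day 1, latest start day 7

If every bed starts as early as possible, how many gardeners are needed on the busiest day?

Early-start schedule: T10@1, T11@1, T12@1.
Load per day: day 1: 8, day 2: 2, day 3: 2, day 4: 0, day 5: 0, day 6: 0, day 7: 0.
Peak is 8.

8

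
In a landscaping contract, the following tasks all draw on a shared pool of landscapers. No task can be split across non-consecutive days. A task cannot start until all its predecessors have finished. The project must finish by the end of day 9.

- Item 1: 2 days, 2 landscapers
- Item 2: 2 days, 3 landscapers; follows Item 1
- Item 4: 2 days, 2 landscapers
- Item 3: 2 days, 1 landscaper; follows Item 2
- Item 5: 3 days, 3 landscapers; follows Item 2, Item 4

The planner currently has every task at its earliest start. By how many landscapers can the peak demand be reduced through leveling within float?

Early-start peak: d1:4  d2:4  d3:3  d4:3  d5:4  d6:4  d7:3  d8:0  d9:0 ⇒ 4.
Leveled (Item 1@1, Item 2@3, Item 4@5, Item 3@5, Item 5@7): d1:2  d2:2  d3:3  d4:3  d5:3  d6:3  d7:3  d8:3  d9:3 ⇒ 3.
Reduction 4 − 3 = 1.

1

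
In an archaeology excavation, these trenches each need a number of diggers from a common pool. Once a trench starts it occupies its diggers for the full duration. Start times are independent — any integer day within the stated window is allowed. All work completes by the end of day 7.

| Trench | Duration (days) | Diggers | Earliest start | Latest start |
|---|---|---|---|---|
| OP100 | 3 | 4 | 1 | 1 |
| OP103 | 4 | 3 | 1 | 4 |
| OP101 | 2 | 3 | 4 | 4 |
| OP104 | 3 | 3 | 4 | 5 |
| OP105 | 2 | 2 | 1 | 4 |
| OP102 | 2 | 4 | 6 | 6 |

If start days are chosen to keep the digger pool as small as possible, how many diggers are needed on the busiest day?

8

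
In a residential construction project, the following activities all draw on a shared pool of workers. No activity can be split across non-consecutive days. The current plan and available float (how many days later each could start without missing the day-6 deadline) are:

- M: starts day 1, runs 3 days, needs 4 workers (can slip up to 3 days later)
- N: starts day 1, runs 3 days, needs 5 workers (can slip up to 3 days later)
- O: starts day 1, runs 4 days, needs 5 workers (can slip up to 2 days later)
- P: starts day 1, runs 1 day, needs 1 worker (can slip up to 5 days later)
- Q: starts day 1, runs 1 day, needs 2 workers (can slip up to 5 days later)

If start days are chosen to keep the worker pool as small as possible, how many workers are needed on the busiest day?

10

Early-start (M@1, N@1, O@1, P@1, Q@1) gives peak 17: d1:17  d2:14  d3:14  d4:5  d5:0  d6:0.
Shift N→4, Q→5.
Schedule M@1, N@4, O@1, P@1, Q@5: d1:10  d2:9  d3:9  d4:10  d5:7  d6:5 — peak 10.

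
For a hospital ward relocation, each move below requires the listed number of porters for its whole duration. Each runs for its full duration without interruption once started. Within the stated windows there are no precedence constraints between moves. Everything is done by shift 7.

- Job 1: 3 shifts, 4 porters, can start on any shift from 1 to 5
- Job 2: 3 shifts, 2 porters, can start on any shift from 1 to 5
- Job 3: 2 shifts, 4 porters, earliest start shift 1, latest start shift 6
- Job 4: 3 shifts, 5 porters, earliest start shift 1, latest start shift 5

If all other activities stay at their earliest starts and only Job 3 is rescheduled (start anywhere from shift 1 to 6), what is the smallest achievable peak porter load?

11

Job 3@1: s1:15  s2:15  s3:11  s4:0  s5:0  s6:0  s7:0 → peak 15
Job 3@2: s1:11  s2:15  s3:15  s4:0  s5:0  s6:0  s7:0 → peak 15
Job 3@3: s1:11  s2:11  s3:15  s4:4  s5:0  s6:0  s7:0 → peak 15
Job 3@4: s1:11  s2:11  s3:11  s4:4  s5:4  s6:0  s7:0 → peak 11
Job 3@5: s1:11  s2:11  s3:11  s4:0  s5:4  s6:4  s7:0 → peak 11
Job 3@6: s1:11  s2:11  s3:11  s4:0  s5:0  s6:4  s7:4 → peak 11
Best is Job 3@4, peak 11.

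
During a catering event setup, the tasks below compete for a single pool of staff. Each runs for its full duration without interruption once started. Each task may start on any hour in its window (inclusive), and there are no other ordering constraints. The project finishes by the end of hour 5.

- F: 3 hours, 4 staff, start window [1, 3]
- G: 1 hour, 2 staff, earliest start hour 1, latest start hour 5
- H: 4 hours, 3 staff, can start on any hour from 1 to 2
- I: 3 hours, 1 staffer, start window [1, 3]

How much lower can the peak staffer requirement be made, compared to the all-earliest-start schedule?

2

Early-start peak: h1:10  h2:8  h3:8  h4:3  h5:0 ⇒ 10.
Leveled (F@1, G@1, H@2, I@1): h1:7  h2:8  h3:8  h4:3  h5:3 ⇒ 8.
Reduction 10 − 8 = 2.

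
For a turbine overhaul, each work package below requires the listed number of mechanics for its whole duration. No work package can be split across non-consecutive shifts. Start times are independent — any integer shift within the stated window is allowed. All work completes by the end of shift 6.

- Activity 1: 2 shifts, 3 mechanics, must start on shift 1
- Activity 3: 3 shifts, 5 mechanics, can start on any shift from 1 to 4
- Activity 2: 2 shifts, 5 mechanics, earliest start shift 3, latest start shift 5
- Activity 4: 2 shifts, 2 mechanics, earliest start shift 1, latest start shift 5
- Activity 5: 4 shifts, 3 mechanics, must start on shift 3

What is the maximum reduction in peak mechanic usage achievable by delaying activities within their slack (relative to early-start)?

Early-start peak: s1:10  s2:10  s3:13  s4:8  s5:3  s6:3 ⇒ 13.
Leveled (Activity 1@1, Activity 3@1, Activity 2@4, Activity 4@1, Activity 5@3): s1:10  s2:10  s3:8  s4:8  s5:8  s6:3 ⇒ 10.
Reduction 13 − 10 = 3.

3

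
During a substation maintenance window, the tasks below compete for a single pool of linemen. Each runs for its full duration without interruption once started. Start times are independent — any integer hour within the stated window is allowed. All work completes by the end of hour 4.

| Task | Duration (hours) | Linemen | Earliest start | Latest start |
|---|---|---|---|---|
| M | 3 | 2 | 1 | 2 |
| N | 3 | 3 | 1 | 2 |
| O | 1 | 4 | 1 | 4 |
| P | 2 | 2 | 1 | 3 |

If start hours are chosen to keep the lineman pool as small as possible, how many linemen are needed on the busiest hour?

Early-start (M@1, N@1, O@1, P@1) gives peak 11: h1:11  h2:7  h3:5  h4:0.
Shift O→4.
Schedule M@1, N@1, O@4, P@1: h1:7  h2:7  h3:5  h4:4 — peak 7.

7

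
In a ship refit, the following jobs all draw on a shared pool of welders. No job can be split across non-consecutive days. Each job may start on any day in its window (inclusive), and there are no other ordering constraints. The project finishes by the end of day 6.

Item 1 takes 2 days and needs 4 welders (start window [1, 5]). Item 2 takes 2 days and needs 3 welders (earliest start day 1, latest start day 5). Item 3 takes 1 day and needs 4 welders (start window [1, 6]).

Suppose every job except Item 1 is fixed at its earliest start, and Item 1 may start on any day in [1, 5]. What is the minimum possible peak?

7

Item 1@1: d1:11  d2:7  d3:0  d4:0  d5:0  d6:0 → peak 11
Item 1@2: d1:7  d2:7  d3:4  d4:0  d5:0  d6:0 → peak 7
Item 1@3: d1:7  d2:3  d3:4  d4:4  d5:0  d6:0 → peak 7
Item 1@4: d1:7  d2:3  d3:0  d4:4  d5:4  d6:0 → peak 7
Item 1@5: d1:7  d2:3  d3:0  d4:0  d5:4  d6:4 → peak 7
Best is Item 1@2, peak 7.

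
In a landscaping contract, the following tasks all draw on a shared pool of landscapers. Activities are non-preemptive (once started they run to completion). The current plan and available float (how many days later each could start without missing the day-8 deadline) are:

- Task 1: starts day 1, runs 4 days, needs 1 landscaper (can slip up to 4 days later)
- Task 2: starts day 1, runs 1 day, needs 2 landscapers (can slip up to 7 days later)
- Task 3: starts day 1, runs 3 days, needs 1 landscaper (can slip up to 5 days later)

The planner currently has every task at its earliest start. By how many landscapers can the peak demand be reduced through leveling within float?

2

Early-start peak: d1:4  d2:2  d3:2  d4:1  d5:0  d6:0  d7:0  d8:0 ⇒ 4.
Leveled (Task 1@1, Task 2@5, Task 3@1): d1:2  d2:2  d3:2  d4:1  d5:2  d6:0  d7:0  d8:0 ⇒ 2.
Reduction 4 − 2 = 2.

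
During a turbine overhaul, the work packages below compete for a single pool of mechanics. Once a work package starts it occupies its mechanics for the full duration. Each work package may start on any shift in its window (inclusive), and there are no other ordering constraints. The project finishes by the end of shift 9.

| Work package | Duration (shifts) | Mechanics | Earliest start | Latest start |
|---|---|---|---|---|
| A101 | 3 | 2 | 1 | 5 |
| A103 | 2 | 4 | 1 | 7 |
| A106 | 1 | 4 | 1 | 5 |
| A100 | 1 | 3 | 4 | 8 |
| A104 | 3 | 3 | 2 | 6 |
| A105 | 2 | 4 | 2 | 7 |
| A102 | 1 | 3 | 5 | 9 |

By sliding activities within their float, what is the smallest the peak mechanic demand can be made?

6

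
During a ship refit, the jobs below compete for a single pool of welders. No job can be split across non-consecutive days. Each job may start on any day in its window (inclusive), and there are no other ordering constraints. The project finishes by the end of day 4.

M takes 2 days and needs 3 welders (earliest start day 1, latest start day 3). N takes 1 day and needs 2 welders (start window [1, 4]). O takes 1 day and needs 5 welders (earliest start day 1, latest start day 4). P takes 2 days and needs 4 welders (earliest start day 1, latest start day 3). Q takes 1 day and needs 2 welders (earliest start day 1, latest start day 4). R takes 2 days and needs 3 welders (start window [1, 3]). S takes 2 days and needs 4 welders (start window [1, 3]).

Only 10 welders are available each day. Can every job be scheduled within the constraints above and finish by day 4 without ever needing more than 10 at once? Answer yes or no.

yes

Schedule M@1, N@1, O@4, P@1, Q@3, R@2, S@3: d1:9  d2:10  d3:9  d4:9 — peak 10 ≤ 10.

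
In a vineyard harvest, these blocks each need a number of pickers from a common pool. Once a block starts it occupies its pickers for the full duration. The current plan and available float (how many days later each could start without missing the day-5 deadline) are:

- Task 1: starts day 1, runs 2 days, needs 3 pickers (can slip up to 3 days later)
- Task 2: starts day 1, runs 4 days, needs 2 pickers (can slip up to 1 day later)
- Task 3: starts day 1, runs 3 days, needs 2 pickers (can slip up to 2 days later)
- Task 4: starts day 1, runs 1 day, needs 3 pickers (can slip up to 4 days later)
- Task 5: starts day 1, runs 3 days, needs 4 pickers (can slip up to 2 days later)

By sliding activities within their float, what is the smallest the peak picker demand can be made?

Early-start (Task 1@1, Task 2@1, Task 3@1, Task 4@1, Task 5@1) gives peak 14: d1:14  d2:11  d3:8  d4:2  d5:0.
Shift Task 4→5, Task 5→3.
Schedule Task 1@1, Task 2@1, Task 3@1, Task 4@5, Task 5@3: d1:7  d2:7  d3:8  d4:6  d5:7 — peak 8.

8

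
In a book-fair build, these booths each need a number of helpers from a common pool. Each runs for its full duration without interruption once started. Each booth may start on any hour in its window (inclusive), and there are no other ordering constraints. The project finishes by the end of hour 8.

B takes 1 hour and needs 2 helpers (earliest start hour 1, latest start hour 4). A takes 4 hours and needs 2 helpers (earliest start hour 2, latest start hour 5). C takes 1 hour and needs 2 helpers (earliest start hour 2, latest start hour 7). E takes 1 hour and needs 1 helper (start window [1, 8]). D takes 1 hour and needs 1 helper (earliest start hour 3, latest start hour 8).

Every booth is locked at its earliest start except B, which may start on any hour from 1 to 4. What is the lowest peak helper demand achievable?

4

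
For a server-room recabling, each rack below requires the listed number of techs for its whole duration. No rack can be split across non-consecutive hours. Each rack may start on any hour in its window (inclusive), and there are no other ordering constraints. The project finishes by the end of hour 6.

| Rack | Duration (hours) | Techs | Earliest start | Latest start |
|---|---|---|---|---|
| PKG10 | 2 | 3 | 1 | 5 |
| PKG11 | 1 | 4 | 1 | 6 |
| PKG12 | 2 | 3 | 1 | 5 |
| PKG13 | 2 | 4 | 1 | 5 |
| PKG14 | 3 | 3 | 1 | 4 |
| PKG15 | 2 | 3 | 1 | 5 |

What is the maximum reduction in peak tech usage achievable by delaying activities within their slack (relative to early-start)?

13

Early-start peak: h1:20  h2:16  h3:3  h4:0  h5:0  h6:0 ⇒ 20.
Leveled (PKG10@1, PKG11@1, PKG12@2, PKG13@3, PKG14@4, PKG15@5): h1:7  h2:6  h3:7  h4:7  h5:6  h6:6 ⇒ 7.
Reduction 20 − 7 = 13.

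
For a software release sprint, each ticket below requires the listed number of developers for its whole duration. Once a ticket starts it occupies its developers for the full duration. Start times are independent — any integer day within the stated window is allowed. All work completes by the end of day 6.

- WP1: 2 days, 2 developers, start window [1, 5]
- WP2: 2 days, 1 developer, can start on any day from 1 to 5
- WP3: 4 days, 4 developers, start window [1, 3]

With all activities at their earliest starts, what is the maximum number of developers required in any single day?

7

Early-start schedule: WP1@1, WP2@1, WP3@1.
Load per day: day 1: 7, day 2: 7, day 3: 4, day 4: 4, day 5: 0, day 6: 0.
Peak is 7.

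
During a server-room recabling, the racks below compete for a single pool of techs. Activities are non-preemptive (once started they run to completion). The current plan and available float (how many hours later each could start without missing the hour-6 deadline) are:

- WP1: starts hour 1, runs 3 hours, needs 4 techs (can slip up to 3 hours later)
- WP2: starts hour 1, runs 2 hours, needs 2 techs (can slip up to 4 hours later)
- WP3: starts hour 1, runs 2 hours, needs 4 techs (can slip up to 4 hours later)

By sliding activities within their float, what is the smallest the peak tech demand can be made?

Early-start (WP1@1, WP2@1, WP3@1) gives peak 10: h1:10  h2:10  h3:4  h4:0  h5:0  h6:0.
Shift WP3→4.
Schedule WP1@1, WP2@1, WP3@4: h1:6  h2:6  h3:4  h4:4  h5:4  h6:0 — peak 6.

6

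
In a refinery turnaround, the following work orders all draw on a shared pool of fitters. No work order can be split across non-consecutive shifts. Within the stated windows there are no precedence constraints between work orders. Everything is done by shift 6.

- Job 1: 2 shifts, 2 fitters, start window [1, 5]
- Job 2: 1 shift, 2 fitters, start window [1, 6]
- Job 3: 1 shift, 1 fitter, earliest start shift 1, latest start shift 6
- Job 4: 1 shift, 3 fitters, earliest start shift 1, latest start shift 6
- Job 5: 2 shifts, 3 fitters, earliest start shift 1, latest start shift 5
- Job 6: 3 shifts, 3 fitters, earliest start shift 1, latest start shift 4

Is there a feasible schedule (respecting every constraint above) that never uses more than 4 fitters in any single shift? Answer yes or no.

Total fitter-shifts = 25; over 6 shifts the average is 25/6 > 4, so some shift must exceed 4.

no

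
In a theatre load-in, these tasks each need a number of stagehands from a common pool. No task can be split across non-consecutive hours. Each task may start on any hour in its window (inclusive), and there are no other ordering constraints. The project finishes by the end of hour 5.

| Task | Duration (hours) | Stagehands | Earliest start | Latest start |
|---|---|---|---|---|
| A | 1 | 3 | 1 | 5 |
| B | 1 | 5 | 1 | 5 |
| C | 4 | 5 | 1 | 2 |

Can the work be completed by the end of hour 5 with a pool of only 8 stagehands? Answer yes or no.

Schedule A@1, B@1, C@2: h1:8  h2:5  h3:5  h4:5  h5:5 — peak 8 ≤ 8.

yes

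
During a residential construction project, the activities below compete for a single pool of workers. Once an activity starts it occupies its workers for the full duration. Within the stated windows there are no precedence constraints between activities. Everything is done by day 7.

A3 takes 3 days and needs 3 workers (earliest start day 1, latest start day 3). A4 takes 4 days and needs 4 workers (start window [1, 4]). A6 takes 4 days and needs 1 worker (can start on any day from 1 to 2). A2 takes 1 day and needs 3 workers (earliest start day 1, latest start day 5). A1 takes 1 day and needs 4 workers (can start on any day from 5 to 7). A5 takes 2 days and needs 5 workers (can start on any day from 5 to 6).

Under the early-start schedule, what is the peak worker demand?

11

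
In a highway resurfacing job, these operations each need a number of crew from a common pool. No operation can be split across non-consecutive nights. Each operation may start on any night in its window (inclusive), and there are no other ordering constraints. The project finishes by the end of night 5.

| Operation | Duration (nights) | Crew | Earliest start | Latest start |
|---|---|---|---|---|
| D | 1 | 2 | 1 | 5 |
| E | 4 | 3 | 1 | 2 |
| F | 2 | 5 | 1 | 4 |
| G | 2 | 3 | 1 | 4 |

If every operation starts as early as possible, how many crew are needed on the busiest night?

13

Early-start schedule: D@1, E@1, F@1, G@1.
Load per night: night 1: 13, night 2: 11, night 3: 3, night 4: 3, night 5: 0.
Peak is 13.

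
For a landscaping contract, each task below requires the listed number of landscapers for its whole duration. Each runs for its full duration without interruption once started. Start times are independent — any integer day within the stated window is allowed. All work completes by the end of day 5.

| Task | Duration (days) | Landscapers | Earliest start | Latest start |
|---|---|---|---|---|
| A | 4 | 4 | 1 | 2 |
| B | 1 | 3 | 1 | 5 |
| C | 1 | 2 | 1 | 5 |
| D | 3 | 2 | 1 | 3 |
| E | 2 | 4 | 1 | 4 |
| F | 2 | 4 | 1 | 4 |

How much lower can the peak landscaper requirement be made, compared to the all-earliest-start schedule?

9

Early-start peak: d1:19  d2:14  d3:6  d4:4  d5:0 ⇒ 19.
Leveled (A@1, B@1, C@1, D@2, E@2, F@4): d1:9  d2:10  d3:10  d4:10  d5:4 ⇒ 10.
Reduction 19 − 10 = 9.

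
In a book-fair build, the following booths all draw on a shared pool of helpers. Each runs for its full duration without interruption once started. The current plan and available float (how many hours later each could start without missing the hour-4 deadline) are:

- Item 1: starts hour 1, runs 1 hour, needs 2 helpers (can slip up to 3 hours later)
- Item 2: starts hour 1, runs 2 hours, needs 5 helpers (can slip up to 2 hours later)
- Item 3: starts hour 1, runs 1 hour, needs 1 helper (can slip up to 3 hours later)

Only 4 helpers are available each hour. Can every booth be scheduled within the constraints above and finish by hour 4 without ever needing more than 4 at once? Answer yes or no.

The minimum achievable peak is 5; 4 < 5, so no feasible schedule stays within the cap.

no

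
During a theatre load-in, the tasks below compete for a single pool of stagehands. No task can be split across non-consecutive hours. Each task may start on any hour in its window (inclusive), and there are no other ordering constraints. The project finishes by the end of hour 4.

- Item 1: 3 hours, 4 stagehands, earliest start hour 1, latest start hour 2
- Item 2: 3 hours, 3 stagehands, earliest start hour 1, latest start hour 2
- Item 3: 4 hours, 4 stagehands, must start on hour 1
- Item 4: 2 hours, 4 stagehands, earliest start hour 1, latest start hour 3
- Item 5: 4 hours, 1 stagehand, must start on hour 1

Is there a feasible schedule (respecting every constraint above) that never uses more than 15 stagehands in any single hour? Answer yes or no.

The minimum achievable peak is 16; 15 < 16, so no feasible schedule stays within the cap.

no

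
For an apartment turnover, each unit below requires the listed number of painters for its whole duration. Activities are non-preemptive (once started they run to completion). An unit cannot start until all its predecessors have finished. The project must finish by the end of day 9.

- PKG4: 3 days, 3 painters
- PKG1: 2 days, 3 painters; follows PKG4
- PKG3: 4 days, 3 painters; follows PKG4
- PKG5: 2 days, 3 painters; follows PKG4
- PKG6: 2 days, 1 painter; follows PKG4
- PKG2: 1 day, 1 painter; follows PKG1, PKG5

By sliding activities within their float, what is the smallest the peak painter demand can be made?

Early-start (PKG4@1, PKG1@4, PKG3@4, PKG5@4, PKG6@4, PKG2@6) gives peak 10: d1:3  d2:3  d3:3  d4:10  d5:10  d6:4  d7:3  d8:0  d9:0.
Shift PKG5→6, PKG6→8, PKG2→8.
Schedule PKG4@1, PKG1@4, PKG3@4, PKG5@6, PKG6@8, PKG2@8: d1:3  d2:3  d3:3  d4:6  d5:6  d6:6  d7:6  d8:2  d9:1 — peak 6.

6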